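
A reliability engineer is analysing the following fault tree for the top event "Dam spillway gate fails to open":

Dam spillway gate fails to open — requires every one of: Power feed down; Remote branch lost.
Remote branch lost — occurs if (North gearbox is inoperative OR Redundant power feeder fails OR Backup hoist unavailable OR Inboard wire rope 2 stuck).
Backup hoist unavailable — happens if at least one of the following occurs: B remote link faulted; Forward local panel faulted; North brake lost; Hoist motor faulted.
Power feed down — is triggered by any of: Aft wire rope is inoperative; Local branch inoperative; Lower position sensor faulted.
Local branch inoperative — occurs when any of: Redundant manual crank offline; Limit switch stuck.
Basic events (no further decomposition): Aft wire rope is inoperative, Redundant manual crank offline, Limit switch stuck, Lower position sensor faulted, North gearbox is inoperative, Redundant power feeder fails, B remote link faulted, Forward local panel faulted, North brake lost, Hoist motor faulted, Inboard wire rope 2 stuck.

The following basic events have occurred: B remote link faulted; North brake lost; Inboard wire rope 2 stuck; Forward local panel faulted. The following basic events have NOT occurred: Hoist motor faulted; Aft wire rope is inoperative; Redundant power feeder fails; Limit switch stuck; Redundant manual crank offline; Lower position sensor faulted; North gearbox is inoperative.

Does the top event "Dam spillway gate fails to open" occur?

Local branch inoperative [OR]: Redundant manual crank offline=not, Limit switch stuck=not → no input occurs → does not occur.
Power feed down [OR]: Aft wire rope is inoperative=not, Local branch inoperative=not, Lower position sensor faulted=not → no input occurs → does not occur.
Backup hoist unavailable [OR]: B remote link faulted=occurs, Forward local panel faulted=occurs, North brake lost=occurs, Hoist motor faulted=not → at least one input occurs → occurs.
Remote branch lost [OR]: North gearbox is inoperative=not, Redundant power feeder fails=not, Backup hoist unavailable=occurs, Inboard wire rope 2 stuck=occurs → at least one input occurs → occurs.
Dam spillway gate fails to open [AND]: Power feed down=not, Remote branch lost=occurs → not all inputs occur → does not occur.

No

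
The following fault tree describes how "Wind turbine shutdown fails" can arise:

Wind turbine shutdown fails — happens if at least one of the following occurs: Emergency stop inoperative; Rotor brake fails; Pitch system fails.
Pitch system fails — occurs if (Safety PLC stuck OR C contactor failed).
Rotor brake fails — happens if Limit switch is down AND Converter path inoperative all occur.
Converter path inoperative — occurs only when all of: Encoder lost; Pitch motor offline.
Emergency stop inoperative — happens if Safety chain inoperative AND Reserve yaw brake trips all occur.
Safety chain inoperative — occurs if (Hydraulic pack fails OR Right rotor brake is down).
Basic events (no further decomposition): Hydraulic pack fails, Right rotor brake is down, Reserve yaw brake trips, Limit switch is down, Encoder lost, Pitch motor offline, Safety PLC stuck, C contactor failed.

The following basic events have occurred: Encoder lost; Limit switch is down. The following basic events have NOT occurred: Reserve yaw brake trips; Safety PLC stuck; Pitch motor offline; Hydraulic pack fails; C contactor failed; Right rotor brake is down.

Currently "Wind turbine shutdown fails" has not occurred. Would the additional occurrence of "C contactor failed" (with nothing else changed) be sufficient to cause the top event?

Counterfactual: set "C contactor failed" to occurred.
Safety chain inoperative [OR]: Hydraulic pack fails=not, Right rotor brake is down=not → no input occurs → does not occur.
Emergency stop inoperative [AND]: Safety chain inoperative=not, Reserve yaw brake trips=not → not all inputs occur → does not occur.
Converter path inoperative [AND]: Encoder lost=occurs, Pitch motor offline=not → not all inputs occur → does not occur.
Rotor brake fails [AND]: Limit switch is down=occurs, Converter path inoperative=not → not all inputs occur → does not occur.
Pitch system fails [OR]: Safety PLC stuck=not, C contactor failed=occurs → at least one input occurs → occurs.
Wind turbine shutdown fails [OR]: Emergency stop inoperative=not, Rotor brake fails=not, Pitch system fails=occurs → at least one input occurs → occurs.

Yes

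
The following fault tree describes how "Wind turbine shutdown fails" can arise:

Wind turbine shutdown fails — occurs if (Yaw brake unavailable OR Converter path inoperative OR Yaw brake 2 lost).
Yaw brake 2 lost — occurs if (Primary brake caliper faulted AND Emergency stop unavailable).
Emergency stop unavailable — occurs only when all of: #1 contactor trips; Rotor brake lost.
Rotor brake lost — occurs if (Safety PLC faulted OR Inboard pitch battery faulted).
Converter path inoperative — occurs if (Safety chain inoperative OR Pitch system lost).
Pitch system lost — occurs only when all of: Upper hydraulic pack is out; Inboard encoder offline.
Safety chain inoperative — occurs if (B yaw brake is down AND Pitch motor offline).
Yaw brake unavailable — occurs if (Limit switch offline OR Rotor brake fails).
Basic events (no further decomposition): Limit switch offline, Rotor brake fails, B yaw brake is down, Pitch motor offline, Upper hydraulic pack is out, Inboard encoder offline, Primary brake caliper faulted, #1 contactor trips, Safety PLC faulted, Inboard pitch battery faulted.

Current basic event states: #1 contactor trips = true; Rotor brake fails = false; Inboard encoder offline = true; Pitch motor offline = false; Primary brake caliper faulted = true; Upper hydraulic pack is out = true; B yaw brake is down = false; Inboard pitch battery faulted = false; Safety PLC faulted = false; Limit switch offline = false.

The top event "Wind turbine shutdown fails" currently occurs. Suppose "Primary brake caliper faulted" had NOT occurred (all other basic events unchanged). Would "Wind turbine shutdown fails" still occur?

Yes

Counterfactual: set "Primary brake caliper faulted" to not occurred.
Yaw brake unavailable [OR]: Limit switch offline=not, Rotor brake fails=not → no input occurs → does not occur.
Safety chain inoperative [AND]: B yaw brake is down=not, Pitch motor offline=not → not all inputs occur → does not occur.
Pitch system lost [AND]: Upper hydraulic pack is out=occurs, Inboard encoder offline=occurs → all inputs occur → occurs.
Converter path inoperative [OR]: Safety chain inoperative=not, Pitch system lost=occurs → at least one input occurs → occurs.
Rotor brake lost [OR]: Safety PLC faulted=not, Inboard pitch battery faulted=not → no input occurs → does not occur.
Emergency stop unavailable [AND]: #1 contactor trips=occurs, Rotor brake lost=not → not all inputs occur → does not occur.
Yaw brake 2 lost [AND]: Primary brake caliper faulted=not, Emergency stop unavailable=not → not all inputs occur → does not occur.
Wind turbine shutdown fails [OR]: Yaw brake unavailable=not, Converter path inoperative=occurs, Yaw brake 2 lost=not → at least one input occurs → occurs.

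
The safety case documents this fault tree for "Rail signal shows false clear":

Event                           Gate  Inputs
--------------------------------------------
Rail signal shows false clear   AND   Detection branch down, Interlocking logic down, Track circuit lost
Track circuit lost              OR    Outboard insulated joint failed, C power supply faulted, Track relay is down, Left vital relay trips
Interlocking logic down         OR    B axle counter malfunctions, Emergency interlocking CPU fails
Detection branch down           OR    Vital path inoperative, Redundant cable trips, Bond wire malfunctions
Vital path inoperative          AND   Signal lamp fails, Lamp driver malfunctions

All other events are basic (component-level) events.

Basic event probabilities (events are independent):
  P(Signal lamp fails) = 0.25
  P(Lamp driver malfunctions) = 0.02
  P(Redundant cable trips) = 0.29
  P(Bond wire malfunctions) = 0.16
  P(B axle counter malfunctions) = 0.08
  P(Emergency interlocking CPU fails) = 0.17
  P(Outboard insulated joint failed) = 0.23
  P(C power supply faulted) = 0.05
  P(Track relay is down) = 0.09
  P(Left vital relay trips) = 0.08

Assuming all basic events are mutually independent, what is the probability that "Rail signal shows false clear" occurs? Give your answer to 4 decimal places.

0.0373

P(Vital path inoperative) [AND] = 0.25 × 0.02 = 0.005000
P(Detection branch down) [OR] = 1 − (1−0.005000) × (1−0.29) × (1−0.16) = 0.406582
P(Interlocking logic down) [OR] = 1 − (1−0.08) × (1−0.17) = 0.236400
P(Track circuit lost) [OR] = 1 − (1−0.23) × (1−0.05) × (1−0.09) × (1−0.08) = 0.387588
P(Rail signal shows false clear) [AND] = 0.406582 × 0.236400 × 0.387588 = 0.037253
Rounded to 4 decimal places: P(Rail signal shows false clear) ≈ 0.0373.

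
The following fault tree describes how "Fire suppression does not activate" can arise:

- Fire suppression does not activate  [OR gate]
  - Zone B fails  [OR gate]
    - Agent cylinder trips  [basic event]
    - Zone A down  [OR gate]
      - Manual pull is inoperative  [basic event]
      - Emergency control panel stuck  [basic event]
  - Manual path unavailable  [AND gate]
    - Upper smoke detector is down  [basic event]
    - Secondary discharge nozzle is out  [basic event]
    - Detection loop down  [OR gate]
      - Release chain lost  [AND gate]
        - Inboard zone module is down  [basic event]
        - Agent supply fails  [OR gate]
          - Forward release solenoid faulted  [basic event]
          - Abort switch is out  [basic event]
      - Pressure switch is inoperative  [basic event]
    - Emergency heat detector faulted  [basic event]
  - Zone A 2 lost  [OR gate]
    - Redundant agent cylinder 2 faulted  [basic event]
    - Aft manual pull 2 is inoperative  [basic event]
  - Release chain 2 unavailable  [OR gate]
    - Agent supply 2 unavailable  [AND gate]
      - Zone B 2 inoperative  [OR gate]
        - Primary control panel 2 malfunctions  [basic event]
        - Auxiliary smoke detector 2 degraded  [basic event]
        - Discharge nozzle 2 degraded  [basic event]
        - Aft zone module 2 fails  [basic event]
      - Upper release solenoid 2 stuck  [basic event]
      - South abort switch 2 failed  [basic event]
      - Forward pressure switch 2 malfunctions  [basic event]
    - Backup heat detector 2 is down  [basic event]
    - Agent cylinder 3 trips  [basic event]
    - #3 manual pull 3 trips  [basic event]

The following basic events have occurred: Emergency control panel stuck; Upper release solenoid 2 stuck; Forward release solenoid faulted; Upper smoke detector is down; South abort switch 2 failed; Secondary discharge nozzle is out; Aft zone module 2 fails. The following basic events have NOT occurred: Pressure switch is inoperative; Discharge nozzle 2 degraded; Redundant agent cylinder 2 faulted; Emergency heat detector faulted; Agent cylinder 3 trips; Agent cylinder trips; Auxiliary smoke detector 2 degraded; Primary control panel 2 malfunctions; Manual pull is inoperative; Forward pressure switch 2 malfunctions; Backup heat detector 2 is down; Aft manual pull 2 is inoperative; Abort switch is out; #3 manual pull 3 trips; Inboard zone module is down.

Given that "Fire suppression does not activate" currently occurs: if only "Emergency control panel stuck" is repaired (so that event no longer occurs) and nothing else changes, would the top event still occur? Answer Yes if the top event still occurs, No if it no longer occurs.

Counterfactual: set "Emergency control panel stuck" to not occurred.
Zone A down [OR]: Manual pull is inoperative=not, Emergency control panel stuck=not → no input occurs → does not occur.
Zone B fails [OR]: Agent cylinder trips=not, Zone A down=not → no input occurs → does not occur.
Agent supply fails [OR]: Forward release solenoid faulted=occurs, Abort switch is out=not → at least one input occurs → occurs.
Release chain lost [AND]: Inboard zone module is down=not, Agent supply fails=occurs → not all inputs occur → does not occur.
Detection loop down [OR]: Release chain lost=not, Pressure switch is inoperative=not → no input occurs → does not occur.
Manual path unavailable [AND]: Upper smoke detector is down=occurs, Secondary discharge nozzle is out=occurs, Detection loop down=not, Emergency heat detector faulted=not → not all inputs occur → does not occur.
Zone A 2 lost [OR]: Redundant agent cylinder 2 faulted=not, Aft manual pull 2 is inoperative=not → no input occurs → does not occur.
Zone B 2 inoperative [OR]: Primary control panel 2 malfunctions=not, Auxiliary smoke detector 2 degraded=not, Discharge nozzle 2 degraded=not, Aft zone module 2 fails=occurs → at least one input occurs → occurs.
Agent supply 2 unavailable [AND]: Zone B 2 inoperative=occurs, Upper release solenoid 2 stuck=occurs, South abort switch 2 failed=occurs, Forward pressure switch 2 malfunctions=not → not all inputs occur → does not occur.
Release chain 2 unavailable [OR]: Agent supply 2 unavailable=not, Backup heat detector 2 is down=not, Agent cylinder 3 trips=not, #3 manual pull 3 trips=not → no input occurs → does not occur.
Fire suppression does not activate [OR]: Zone B fails=not, Manual path unavailable=not, Zone A 2 lost=not, Release chain 2 unavailable=not → no input occurs → does not occur.

No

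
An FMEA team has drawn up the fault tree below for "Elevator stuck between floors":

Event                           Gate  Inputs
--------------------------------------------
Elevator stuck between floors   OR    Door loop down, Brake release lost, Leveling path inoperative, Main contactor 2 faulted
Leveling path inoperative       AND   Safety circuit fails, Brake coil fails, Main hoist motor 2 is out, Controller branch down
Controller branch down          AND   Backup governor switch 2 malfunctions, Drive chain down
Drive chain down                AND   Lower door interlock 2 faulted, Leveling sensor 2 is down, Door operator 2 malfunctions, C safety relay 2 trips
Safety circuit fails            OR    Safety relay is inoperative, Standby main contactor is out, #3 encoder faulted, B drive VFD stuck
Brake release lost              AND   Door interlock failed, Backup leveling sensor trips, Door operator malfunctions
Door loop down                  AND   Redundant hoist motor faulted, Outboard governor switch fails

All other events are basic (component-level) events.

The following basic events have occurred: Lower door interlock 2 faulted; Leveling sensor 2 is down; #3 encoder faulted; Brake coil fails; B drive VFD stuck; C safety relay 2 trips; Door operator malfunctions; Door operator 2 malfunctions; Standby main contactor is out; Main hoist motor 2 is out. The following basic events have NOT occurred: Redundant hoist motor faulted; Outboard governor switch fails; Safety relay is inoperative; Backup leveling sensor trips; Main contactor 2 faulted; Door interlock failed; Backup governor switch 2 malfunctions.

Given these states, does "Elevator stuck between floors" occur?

Door loop down [AND]: Redundant hoist motor faulted=not, Outboard governor switch fails=not → not all inputs occur → does not occur.
Brake release lost [AND]: Door interlock failed=not, Backup leveling sensor trips=not, Door operator malfunctions=occurs → not all inputs occur → does not occur.
Safety circuit fails [OR]: Safety relay is inoperative=not, Standby main contactor is out=occurs, #3 encoder faulted=occurs, B drive VFD stuck=occurs → at least one input occurs → occurs.
Drive chain down [AND]: Lower door interlock 2 faulted=occurs, Leveling sensor 2 is down=occurs, Door operator 2 malfunctions=occurs, C safety relay 2 trips=occurs → all inputs occur → occurs.
Controller branch down [AND]: Backup governor switch 2 malfunctions=not, Drive chain down=occurs → not all inputs occur → does not occur.
Leveling path inoperative [AND]: Safety circuit fails=occurs, Brake coil fails=occurs, Main hoist motor 2 is out=occurs, Controller branch down=not → not all inputs occur → does not occur.
Elevator stuck between floors [OR]: Door loop down=not, Brake release lost=not, Leveling path inoperative=not, Main contactor 2 faulted=not → no input occurs → does not occur.

No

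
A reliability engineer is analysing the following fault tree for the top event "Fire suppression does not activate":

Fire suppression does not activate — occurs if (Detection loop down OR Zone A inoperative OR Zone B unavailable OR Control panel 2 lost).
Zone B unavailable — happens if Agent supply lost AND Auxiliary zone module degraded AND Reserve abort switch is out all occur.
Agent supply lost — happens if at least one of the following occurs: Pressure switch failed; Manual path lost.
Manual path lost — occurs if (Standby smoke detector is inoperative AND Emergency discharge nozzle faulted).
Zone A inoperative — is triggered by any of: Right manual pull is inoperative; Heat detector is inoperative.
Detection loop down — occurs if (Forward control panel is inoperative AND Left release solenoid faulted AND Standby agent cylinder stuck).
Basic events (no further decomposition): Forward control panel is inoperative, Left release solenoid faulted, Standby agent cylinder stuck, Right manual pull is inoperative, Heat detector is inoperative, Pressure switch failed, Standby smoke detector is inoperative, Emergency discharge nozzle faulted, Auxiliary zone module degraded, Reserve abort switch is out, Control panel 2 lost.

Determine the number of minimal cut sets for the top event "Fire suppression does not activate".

Detection loop down [AND]: one cut set from each child combined → 1 × 1 × 1 = 1 cut set(s).
Zone A inoperative [OR]: union of children's cut sets → 2 cut set(s).
Manual path lost [AND]: one cut set from each child combined → 1 × 1 = 1 cut set(s).
Agent supply lost [OR]: union of children's cut sets → 2 cut set(s).
Zone B unavailable [AND]: one cut set from each child combined → 2 × 1 × 1 = 2 cut set(s).
Fire suppression does not activate [OR]: union of children's cut sets → 6 cut set(s).
Minimal cut sets: {Forward control panel is inoperative, Left release solenoid faulted, Standby agent cylinder stuck}; {Right manual pull is inoperative}; {Heat detector is inoperative}; {Auxiliary zone module degraded, Pressure switch failed, Reserve abort switch is out}; {Auxiliary zone module degraded, Emergency discharge nozzle faulted, Reserve abort switch is out, Standby smoke detector is inoperative}; {Control panel 2 lost}.

6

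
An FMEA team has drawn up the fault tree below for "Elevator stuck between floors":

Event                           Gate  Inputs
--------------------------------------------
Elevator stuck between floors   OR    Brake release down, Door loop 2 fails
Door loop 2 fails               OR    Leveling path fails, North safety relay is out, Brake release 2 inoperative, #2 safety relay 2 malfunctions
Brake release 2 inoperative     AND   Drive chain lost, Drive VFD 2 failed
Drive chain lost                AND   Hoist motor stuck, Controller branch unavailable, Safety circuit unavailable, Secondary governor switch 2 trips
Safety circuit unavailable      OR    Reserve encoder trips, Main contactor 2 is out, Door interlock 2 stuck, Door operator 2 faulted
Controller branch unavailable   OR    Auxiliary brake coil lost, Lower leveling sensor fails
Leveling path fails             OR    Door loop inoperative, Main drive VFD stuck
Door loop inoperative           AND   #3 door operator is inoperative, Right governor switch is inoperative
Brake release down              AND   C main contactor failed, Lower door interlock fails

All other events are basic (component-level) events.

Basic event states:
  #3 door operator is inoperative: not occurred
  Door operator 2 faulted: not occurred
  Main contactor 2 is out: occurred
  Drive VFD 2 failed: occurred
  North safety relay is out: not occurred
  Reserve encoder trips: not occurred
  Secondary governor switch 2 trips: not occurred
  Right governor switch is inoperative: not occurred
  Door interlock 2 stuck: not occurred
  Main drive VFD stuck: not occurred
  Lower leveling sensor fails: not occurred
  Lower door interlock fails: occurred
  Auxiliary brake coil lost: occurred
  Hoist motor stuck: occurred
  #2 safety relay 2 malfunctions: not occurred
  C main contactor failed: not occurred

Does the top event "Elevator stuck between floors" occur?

Brake release down [AND]: C main contactor failed=not, Lower door interlock fails=occurs → not all inputs occur → does not occur.
Door loop inoperative [AND]: #3 door operator is inoperative=not, Right governor switch is inoperative=not → not all inputs occur → does not occur.
Leveling path fails [OR]: Door loop inoperative=not, Main drive VFD stuck=not → no input occurs → does not occur.
Controller branch unavailable [OR]: Auxiliary brake coil lost=occurs, Lower leveling sensor fails=not → at least one input occurs → occurs.
Safety circuit unavailable [OR]: Reserve encoder trips=not, Main contactor 2 is out=occurs, Door interlock 2 stuck=not, Door operator 2 faulted=not → at least one input occurs → occurs.
Drive chain lost [AND]: Hoist motor stuck=occurs, Controller branch unavailable=occurs, Safety circuit unavailable=occurs, Secondary governor switch 2 trips=not → not all inputs occur → does not occur.
Brake release 2 inoperative [AND]: Drive chain lost=not, Drive VFD 2 failed=occurs → not all inputs occur → does not occur.
Door loop 2 fails [OR]: Leveling path fails=not, North safety relay is out=not, Brake release 2 inoperative=not, #2 safety relay 2 malfunctions=not → no input occurs → does not occur.
Elevator stuck between floors [OR]: Brake release down=not, Door loop 2 fails=not → no input occurs → does not occur.

No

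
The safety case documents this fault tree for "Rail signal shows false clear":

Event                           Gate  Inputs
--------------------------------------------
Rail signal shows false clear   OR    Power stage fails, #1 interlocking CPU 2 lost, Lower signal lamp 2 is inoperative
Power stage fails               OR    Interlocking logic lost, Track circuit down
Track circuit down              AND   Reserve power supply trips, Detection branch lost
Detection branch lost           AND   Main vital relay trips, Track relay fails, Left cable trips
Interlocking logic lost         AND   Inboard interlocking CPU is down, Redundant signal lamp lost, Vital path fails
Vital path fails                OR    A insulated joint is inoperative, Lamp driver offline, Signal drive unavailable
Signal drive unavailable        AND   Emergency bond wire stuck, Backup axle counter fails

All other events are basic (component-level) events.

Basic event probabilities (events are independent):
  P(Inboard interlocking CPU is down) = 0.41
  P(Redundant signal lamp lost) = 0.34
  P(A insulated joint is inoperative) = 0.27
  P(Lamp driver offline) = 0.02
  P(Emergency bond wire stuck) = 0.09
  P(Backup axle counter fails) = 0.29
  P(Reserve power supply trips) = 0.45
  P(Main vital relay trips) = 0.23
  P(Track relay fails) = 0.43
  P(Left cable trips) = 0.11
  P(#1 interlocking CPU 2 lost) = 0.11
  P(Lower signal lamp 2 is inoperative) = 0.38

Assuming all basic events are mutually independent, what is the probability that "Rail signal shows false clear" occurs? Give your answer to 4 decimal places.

0.4741

P(Signal drive unavailable) [AND] = 0.09 × 0.29 = 0.026100
P(Vital path fails) [OR] = 1 − (1−0.27) × (1−0.02) × (1−0.026100) = 0.303272
P(Interlocking logic lost) [AND] = 0.41 × 0.34 × 0.303272 = 0.042276
P(Detection branch lost) [AND] = 0.23 × 0.43 × 0.11 = 0.010879
P(Track circuit down) [AND] = 0.45 × 0.010879 = 0.004896
P(Power stage fails) [OR] = 1 − (1−0.042276) × (1−0.004896) = 0.046965
P(Rail signal shows false clear) [OR] = 1 − (1−0.046965) × (1−0.11) × (1−0.38) = 0.474115
Rounded to 4 decimal places: P(Rail signal shows false clear) ≈ 0.4741.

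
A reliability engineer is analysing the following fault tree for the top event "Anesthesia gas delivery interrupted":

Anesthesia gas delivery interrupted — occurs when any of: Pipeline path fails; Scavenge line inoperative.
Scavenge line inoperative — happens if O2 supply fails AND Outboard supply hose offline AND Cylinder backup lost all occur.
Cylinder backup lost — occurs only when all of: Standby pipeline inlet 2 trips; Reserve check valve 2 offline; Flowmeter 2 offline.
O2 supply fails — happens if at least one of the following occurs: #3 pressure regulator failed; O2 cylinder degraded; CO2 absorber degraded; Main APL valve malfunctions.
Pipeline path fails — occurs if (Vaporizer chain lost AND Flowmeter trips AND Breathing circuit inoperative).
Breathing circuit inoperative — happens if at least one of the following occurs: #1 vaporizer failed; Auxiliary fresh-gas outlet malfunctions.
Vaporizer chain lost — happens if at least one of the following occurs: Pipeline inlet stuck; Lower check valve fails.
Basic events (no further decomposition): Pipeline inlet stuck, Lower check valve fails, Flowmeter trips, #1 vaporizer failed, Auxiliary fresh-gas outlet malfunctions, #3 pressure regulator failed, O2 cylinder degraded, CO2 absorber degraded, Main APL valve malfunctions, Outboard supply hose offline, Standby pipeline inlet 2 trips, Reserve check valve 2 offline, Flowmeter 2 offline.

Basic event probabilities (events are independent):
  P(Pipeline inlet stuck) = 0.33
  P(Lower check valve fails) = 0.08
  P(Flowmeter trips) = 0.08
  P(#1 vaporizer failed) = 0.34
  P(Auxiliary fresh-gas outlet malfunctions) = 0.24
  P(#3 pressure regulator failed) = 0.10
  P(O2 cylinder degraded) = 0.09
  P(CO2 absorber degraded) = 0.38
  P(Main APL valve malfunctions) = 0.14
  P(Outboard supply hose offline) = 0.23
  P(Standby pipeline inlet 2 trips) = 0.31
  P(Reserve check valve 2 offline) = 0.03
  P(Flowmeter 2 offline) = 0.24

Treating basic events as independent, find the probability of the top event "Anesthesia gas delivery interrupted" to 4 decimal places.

0.0156

P(Vaporizer chain lost) [OR] = 1 − (1−0.33) × (1−0.08) = 0.383600
P(Breathing circuit inoperative) [OR] = 1 − (1−0.34) × (1−0.24) = 0.498400
P(Pipeline path fails) [AND] = 0.383600 × 0.08 × 0.498400 = 0.015295
P(O2 supply fails) [OR] = 1 − (1−0.10) × (1−0.09) × (1−0.38) × (1−0.14) = 0.563309
P(Cylinder backup lost) [AND] = 0.31 × 0.03 × 0.24 = 0.002232
P(Scavenge line inoperative) [AND] = 0.563309 × 0.23 × 0.002232 = 0.000289
P(Anesthesia gas delivery interrupted) [OR] = 1 − (1−0.015295) × (1−0.000289) = 0.015580
Rounded to 4 decimal places: P(Anesthesia gas delivery interrupted) ≈ 0.0156.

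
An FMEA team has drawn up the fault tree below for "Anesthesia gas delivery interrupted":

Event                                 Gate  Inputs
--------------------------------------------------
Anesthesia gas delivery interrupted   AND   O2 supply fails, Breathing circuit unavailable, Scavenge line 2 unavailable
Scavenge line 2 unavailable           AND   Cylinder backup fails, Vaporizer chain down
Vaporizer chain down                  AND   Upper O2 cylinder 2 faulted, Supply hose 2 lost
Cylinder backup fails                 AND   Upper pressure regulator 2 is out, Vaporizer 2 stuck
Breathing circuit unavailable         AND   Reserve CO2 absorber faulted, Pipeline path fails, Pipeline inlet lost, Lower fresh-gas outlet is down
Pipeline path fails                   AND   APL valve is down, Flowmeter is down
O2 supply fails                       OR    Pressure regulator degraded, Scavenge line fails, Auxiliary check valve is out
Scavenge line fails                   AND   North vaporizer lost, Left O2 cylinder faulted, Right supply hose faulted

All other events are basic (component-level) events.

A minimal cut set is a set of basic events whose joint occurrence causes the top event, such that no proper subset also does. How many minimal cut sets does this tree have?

3

Scavenge line fails [AND]: one cut set from each child combined → 1 × 1 × 1 = 1 cut set(s).
O2 supply fails [OR]: union of children's cut sets → 3 cut set(s).
Pipeline path fails [AND]: one cut set from each child combined → 1 × 1 = 1 cut set(s).
Breathing circuit unavailable [AND]: one cut set from each child combined → 1 × 1 × 1 × 1 = 1 cut set(s).
Cylinder backup fails [AND]: one cut set from each child combined → 1 × 1 = 1 cut set(s).
Vaporizer chain down [AND]: one cut set from each child combined → 1 × 1 = 1 cut set(s).
Scavenge line 2 unavailable [AND]: one cut set from each child combined → 1 × 1 = 1 cut set(s).
Anesthesia gas delivery interrupted [AND]: one cut set from each child combined → 3 × 1 × 1 = 3 cut set(s).
Minimal cut sets: {APL valve is down, Flowmeter is down, Lower fresh-gas outlet is down, Pipeline inlet lost, Pressure regulator degraded, Reserve CO2 absorber faulted, Supply hose 2 lost, Upper O2 cylinder 2 faulted, Upper pressure regulator 2 is out, Vaporizer 2 stuck}; {APL valve is down, Flowmeter is down, Left O2 cylinder faulted, Lower fresh-gas outlet is down, North vaporizer lost, Pipeline inlet lost, Reserve CO2 absorber faulted, Right supply hose faulted, Supply hose 2 lost, Upper O2 cylinder 2 faulted, Upper pressure regulator 2 is out, Vaporizer 2 stuck}; {APL valve is down, Auxiliary check valve is out, Flowmeter is down, Lower fresh-gas outlet is down, Pipeline inlet lost, Reserve CO2 absorber faulted, Supply hose 2 lost, Upper O2 cylinder 2 faulted, Upper pressure regulator 2 is out, Vaporizer 2 stuck}.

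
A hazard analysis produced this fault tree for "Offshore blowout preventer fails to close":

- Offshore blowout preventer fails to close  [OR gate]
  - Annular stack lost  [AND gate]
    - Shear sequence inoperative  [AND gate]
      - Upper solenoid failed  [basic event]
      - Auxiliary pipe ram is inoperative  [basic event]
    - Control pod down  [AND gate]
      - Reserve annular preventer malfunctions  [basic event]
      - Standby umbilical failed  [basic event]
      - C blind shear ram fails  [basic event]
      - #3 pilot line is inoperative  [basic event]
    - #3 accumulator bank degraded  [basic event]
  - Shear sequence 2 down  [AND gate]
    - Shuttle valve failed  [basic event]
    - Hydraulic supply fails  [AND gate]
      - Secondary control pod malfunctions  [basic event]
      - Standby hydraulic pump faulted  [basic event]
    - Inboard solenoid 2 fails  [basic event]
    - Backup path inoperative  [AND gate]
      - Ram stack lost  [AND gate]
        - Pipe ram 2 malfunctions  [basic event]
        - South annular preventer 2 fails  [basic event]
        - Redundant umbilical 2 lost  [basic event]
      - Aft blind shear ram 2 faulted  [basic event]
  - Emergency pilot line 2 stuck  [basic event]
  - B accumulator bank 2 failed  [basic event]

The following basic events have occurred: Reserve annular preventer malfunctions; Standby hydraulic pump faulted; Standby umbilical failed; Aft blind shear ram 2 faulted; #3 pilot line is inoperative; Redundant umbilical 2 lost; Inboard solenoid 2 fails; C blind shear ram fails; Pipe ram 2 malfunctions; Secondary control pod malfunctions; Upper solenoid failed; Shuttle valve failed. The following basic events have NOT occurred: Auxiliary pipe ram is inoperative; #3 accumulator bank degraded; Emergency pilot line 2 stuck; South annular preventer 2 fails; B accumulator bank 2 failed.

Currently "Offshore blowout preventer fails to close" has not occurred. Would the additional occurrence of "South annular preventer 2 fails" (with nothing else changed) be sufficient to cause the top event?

Counterfactual: set "South annular preventer 2 fails" to occurred.
Shear sequence inoperative [AND]: Upper solenoid failed=occurs, Auxiliary pipe ram is inoperative=not → not all inputs occur → does not occur.
Control pod down [AND]: Reserve annular preventer malfunctions=occurs, Standby umbilical failed=occurs, C blind shear ram fails=occurs, #3 pilot line is inoperative=occurs → all inputs occur → occurs.
Annular stack lost [AND]: Shear sequence inoperative=not, Control pod down=occurs, #3 accumulator bank degraded=not → not all inputs occur → does not occur.
Hydraulic supply fails [AND]: Secondary control pod malfunctions=occurs, Standby hydraulic pump faulted=occurs → all inputs occur → occurs.
Ram stack lost [AND]: Pipe ram 2 malfunctions=occurs, South annular preventer 2 fails=occurs, Redundant umbilical 2 lost=occurs → all inputs occur → occurs.
Backup path inoperative [AND]: Ram stack lost=occurs, Aft blind shear ram 2 faulted=occurs → all inputs occur → occurs.
Shear sequence 2 down [AND]: Shuttle valve failed=occurs, Hydraulic supply fails=occurs, Inboard solenoid 2 fails=occurs, Backup path inoperative=occurs → all inputs occur → occurs.
Offshore blowout preventer fails to close [OR]: Annular stack lost=not, Shear sequence 2 down=occurs, Emergency pilot line 2 stuck=not, B accumulator bank 2 failed=not → at least one input occurs → occurs.

Yes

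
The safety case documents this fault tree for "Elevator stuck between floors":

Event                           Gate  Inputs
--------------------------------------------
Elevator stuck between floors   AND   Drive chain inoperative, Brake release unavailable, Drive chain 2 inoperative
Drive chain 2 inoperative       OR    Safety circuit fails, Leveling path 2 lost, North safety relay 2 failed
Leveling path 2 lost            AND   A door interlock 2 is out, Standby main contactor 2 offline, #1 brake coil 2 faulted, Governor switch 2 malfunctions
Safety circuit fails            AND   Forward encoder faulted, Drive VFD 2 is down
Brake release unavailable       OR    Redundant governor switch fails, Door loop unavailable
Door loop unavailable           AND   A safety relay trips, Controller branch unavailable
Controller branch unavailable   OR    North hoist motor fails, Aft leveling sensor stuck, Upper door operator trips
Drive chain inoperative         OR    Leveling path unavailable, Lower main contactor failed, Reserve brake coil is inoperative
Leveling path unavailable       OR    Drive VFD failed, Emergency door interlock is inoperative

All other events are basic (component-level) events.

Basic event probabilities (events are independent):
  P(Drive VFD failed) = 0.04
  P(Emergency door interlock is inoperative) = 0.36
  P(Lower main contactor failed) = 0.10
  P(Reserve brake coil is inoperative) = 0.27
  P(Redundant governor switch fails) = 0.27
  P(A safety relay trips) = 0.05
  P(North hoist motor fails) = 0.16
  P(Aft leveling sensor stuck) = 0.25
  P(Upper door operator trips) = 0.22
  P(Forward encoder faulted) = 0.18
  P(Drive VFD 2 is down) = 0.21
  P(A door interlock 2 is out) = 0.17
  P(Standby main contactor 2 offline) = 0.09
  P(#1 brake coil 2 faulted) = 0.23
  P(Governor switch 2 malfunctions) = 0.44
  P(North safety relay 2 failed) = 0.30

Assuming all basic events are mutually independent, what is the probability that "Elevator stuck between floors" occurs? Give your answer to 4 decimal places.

P(Leveling path unavailable) [OR] = 1 − (1−0.04) × (1−0.36) = 0.385600
P(Drive chain inoperative) [OR] = 1 − (1−0.385600) × (1−0.10) × (1−0.27) = 0.596339
P(Controller branch unavailable) [OR] = 1 − (1−0.16) × (1−0.25) × (1−0.22) = 0.508600
P(Door loop unavailable) [AND] = 0.05 × 0.508600 = 0.025430
P(Brake release unavailable) [OR] = 1 − (1−0.27) × (1−0.025430) = 0.288564
P(Safety circuit fails) [AND] = 0.18 × 0.21 = 0.037800
P(Leveling path 2 lost) [AND] = 0.17 × 0.09 × 0.23 × 0.44 = 0.001548
P(Drive chain 2 inoperative) [OR] = 1 − (1−0.037800) × (1−0.001548) × (1−0.30) = 0.327503
P(Elevator stuck between floors) [AND] = 0.596339 × 0.288564 × 0.327503 = 0.056357
Rounded to 4 decimal places: P(Elevator stuck between floors) ≈ 0.0564.

0.0564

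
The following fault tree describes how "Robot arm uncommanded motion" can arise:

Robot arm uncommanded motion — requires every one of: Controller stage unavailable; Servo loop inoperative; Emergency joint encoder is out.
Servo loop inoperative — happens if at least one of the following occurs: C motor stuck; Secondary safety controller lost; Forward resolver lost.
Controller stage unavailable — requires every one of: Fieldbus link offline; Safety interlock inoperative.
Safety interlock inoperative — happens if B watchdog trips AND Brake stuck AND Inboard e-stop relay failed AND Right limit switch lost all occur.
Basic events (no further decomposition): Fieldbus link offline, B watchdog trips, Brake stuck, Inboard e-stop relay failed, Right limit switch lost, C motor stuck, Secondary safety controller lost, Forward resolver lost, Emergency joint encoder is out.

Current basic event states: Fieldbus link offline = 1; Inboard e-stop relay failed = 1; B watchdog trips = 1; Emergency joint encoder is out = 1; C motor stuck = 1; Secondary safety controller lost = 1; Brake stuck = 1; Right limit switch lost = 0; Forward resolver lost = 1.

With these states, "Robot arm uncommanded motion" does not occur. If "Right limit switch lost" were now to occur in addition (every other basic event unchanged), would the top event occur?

Yes

Counterfactual: set "Right limit switch lost" to occurred.
Safety interlock inoperative [AND]: B watchdog trips=occurs, Brake stuck=occurs, Inboard e-stop relay failed=occurs, Right limit switch lost=occurs → all inputs occur → occurs.
Controller stage unavailable [AND]: Fieldbus link offline=occurs, Safety interlock inoperative=occurs → all inputs occur → occurs.
Servo loop inoperative [OR]: C motor stuck=occurs, Secondary safety controller lost=occurs, Forward resolver lost=occurs → at least one input occurs → occurs.
Robot arm uncommanded motion [AND]: Controller stage unavailable=occurs, Servo loop inoperative=occurs, Emergency joint encoder is out=occurs → all inputs occur → occurs.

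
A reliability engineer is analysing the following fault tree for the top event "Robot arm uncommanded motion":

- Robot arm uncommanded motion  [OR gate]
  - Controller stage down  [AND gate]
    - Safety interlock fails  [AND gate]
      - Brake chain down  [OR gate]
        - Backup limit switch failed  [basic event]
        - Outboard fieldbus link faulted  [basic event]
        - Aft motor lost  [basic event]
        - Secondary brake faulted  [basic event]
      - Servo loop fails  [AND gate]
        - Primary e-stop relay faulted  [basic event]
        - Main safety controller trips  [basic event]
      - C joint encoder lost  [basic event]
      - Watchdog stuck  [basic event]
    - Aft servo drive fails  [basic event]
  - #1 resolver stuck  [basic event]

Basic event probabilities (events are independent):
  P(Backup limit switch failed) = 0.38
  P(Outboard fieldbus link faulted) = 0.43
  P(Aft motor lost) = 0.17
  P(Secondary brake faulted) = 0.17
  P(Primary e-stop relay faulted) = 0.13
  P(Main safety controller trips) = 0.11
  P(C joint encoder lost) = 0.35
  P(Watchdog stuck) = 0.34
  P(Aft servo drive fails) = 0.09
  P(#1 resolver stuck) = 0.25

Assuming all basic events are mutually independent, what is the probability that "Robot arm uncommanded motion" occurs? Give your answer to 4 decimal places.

0.2501

P(Brake chain down) [OR] = 1 − (1−0.38) × (1−0.43) × (1−0.17) × (1−0.17) = 0.756543
P(Servo loop fails) [AND] = 0.13 × 0.11 = 0.014300
P(Safety interlock fails) [AND] = 0.756543 × 0.014300 × 0.35 × 0.34 = 0.001287
P(Controller stage down) [AND] = 0.001287 × 0.09 = 0.000116
P(Robot arm uncommanded motion) [OR] = 1 − (1−0.000116) × (1−0.25) = 0.250087
Rounded to 4 decimal places: P(Robot arm uncommanded motion) ≈ 0.2501.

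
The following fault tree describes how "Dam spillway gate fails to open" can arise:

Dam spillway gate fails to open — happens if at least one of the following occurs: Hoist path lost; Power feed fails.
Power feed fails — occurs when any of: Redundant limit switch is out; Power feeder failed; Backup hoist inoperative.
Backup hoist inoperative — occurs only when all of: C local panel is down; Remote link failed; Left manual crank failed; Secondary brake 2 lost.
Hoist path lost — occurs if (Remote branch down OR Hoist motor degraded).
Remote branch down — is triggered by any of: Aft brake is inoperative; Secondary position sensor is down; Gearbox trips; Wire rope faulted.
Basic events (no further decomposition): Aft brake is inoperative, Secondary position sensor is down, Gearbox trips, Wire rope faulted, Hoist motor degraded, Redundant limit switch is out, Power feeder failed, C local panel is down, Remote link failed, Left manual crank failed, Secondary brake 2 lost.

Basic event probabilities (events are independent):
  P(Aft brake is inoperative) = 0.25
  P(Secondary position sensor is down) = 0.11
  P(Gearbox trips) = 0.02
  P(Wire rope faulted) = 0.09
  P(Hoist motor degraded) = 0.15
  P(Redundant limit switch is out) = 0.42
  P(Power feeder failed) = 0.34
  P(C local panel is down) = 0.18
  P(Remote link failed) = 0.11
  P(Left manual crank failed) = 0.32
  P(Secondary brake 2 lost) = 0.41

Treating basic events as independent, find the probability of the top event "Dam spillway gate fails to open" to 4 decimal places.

0.8068

P(Remote branch down) [OR] = 1 − (1−0.25) × (1−0.11) × (1−0.02) × (1−0.09) = 0.404724
P(Hoist path lost) [OR] = 1 − (1−0.404724) × (1−0.15) = 0.494015
P(Backup hoist inoperative) [AND] = 0.18 × 0.11 × 0.32 × 0.41 = 0.002598
P(Power feed fails) [OR] = 1 − (1−0.42) × (1−0.34) × (1−0.002598) = 0.618195
P(Dam spillway gate fails to open) [OR] = 1 − (1−0.494015) × (1−0.618195) = 0.806812
Rounded to 4 decimal places: P(Dam spillway gate fails to open) ≈ 0.8068.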